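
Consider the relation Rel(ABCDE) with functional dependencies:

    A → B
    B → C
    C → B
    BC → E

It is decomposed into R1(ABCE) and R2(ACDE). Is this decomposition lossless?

Yes

Common attributes: R1 ∩ R2 = {ACE}.
Closure of {ACE}: A → B applies, adding B. So (ACE)⁺ = {ABCE}.
This closure contains every attribute of R1, so R1 ∩ R2 → R1. The join is lossless.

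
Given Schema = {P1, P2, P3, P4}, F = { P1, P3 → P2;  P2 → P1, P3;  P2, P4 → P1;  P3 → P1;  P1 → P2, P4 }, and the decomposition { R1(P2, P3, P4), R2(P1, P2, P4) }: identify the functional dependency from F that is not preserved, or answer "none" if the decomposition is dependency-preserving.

none

P1, P3 → P2: restricted closure across fragments reaches P2.
P2 → P1, P3: restricted closure across fragments reaches P1, P3.
P2, P4 → P1 lies within R2.
P3 → P1: restricted closure across fragments reaches P1.
P1 → P2, P4 lies within R2.
Every dependency is enforceable on the fragments, so the decomposition is dependency-preserving.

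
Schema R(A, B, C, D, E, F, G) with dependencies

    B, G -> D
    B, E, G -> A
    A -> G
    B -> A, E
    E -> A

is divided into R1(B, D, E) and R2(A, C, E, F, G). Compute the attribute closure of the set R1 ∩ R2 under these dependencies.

A, E, G

R1 ∩ R2 = {E}.
E → A applies, adding A
A → G applies, adding G
Closure: {A, E, G}.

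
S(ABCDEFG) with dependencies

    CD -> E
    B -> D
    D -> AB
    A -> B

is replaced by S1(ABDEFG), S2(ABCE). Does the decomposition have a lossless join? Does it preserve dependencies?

Lossless test: (ABE)⁺ = {ABDE}, which is a superkey of neither fragment — lossy.
Dependency preservation: CD → E is not contained in any single fragment, but the restricted closure of its left-hand side across the fragments still reaches the right-hand side; the remaining FDs each lie inside some fragment. All dependencies are preserved.

lossy but dependency-preserving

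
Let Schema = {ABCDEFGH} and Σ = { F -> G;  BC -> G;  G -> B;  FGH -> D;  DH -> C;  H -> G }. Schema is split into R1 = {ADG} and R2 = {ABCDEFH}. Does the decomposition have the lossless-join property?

Common attributes: R1 ∩ R2 = {AD}.
No dependency enlarges {AD}, so (AD)⁺ = {AD}.
The closure contains neither all of R1 = {ADG} nor all of R2 = {ABCDEFH}, so the common attributes are not a superkey of either fragment. The join is lossy.

No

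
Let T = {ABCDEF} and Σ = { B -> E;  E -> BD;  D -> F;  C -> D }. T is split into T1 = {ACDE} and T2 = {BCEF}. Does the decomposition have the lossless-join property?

Common attributes: T1 ∩ T2 = {CE}.
Closure of {CE}: E → BD applies, adding BD; D → F applies, adding F. So (CE)⁺ = {BCDEF}.
This closure contains every attribute of T2, so T1 ∩ T2 → T2. The join is lossless.

Yes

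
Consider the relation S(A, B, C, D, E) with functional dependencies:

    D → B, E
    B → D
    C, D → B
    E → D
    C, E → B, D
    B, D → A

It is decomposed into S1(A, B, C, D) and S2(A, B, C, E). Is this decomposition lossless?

Yes

Common attributes: S1 ∩ S2 = {A, B, C}.
Closure of {A, B, C}: B → D applies, adding D; D → B, E applies, adding E. So (A, B, C)⁺ = {A, B, C, D, E}.
This closure contains every attribute of S1, so S1 ∩ S2 → S1. The join is lossless.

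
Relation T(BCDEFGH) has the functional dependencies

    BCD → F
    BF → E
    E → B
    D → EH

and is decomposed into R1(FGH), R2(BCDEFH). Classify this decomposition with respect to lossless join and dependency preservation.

lossy but dependency-preserving

Lossless test: (FH)⁺ = {FH}, which is a superkey of neither fragment — lossy.
Dependency preservation: every FD's attributes lie within a single fragment, so each can be enforced locally — preserved.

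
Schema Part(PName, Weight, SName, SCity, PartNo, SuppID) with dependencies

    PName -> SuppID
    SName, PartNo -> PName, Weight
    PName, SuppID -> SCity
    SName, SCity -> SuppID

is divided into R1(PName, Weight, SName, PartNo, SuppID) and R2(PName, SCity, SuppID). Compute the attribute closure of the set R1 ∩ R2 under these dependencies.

PName, SCity, SuppID

R1 ∩ R2 = {PName, SuppID}.
PName, SuppID → SCity applies, adding SCity
Closure: {PName, SCity, SuppID}.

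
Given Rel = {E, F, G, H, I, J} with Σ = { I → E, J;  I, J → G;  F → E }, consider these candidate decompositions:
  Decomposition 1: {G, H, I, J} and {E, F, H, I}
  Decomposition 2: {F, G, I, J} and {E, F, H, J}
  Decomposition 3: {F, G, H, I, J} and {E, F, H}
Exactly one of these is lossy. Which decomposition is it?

Decomposition 1: common = {H, I}, closure = {E, G, H, I, J} → lossless.
Decomposition 2: common = {F, J}, closure = {E, F, J} → lossy.
Decomposition 3: common = {F, H}, closure = {E, F, H} → lossless.

Decomposition 2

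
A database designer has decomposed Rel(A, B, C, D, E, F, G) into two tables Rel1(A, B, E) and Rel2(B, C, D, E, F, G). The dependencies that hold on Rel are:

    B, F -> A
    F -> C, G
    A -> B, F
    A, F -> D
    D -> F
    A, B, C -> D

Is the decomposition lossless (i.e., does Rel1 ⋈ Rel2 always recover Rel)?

No

Common attributes: Rel1 ∩ Rel2 = {B, E}.
No dependency enlarges {B, E}, so (B, E)⁺ = {B, E}.
The closure contains neither all of Rel1 = {A, B, E} nor all of Rel2 = {B, C, D, E, F, G}, so the common attributes are not a superkey of either fragment. The join is lossy.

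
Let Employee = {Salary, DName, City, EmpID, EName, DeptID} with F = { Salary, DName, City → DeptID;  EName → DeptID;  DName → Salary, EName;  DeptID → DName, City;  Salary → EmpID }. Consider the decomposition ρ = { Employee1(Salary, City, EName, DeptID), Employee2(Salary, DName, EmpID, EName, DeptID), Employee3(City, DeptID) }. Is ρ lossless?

Chase test. Columns are Salary, DName, City, EmpID, EName, DeptID; row i has aⱼ where attribute j ∈ Employeei, else bᵢⱼ.
Initial tableau (one row per fragment):
  row 1: a1 b12 a3 b14 a5 a6
  row 2: a1 a2 b23 a4 a5 a6
  row 3: b31 b32 a3 b34 b35 a6
Rows 1 and 2 agree on DeptID; apply DeptID→DName, City and equate their DName, City entries.
Rows 1 and 3 agree on DeptID; apply DeptID→DName, City and equate their DName, City entries.
Rows 1 and 2 agree on Salary; apply Salary→EmpID and equate their EmpID entries.
Rows 1 and 3 agree on DName; apply DName→Salary, EName and equate their Salary, EName entries.
Rows 1 and 3 agree on Salary; apply Salary→EmpID and equate their EmpID entries.
Row 1 is now all distinguished symbols — the join is lossless.

Yes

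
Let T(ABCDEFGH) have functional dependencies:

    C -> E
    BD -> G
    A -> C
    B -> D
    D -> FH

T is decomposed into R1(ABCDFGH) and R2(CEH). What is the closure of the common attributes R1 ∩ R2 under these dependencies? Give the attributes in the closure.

CEH

R1 ∩ R2 = {CH}.
C → E applies, adding E
Closure: {CEH}.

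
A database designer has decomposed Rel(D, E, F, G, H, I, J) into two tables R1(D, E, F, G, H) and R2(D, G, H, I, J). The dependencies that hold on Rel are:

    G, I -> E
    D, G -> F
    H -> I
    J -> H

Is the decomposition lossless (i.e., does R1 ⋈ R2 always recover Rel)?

Yes

Common attributes: R1 ∩ R2 = {D, G, H}.
Closure of {D, G, H}: D, G → F applies, adding F; H → I applies, adding I; G, I → E applies, adding E. So (D, G, H)⁺ = {D, E, F, G, H, I}.
This closure contains every attribute of R1, so R1 ∩ R2 → R1. The join is lossless.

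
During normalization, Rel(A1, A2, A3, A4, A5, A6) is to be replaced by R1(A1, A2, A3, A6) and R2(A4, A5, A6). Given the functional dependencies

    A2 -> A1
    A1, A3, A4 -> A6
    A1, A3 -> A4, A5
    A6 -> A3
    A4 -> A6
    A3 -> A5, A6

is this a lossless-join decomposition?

Common attributes: R1 ∩ R2 = {A6}.
Closure of {A6}: A6 → A3 applies, adding A3; A3 → A5, A6 applies, adding A5. So (A6)⁺ = {A3, A5, A6}.
The closure contains neither all of R1 = {A1, A2, A3, A6} nor all of R2 = {A4, A5, A6}, so the common attributes are not a superkey of either fragment. The join is lossy.

No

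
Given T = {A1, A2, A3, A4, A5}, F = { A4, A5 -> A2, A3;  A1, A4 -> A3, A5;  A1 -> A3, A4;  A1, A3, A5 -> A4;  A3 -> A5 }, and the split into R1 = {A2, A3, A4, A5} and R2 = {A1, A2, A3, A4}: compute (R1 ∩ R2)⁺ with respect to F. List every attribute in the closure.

A2, A3, A4, A5

R1 ∩ R2 = {A2, A3, A4}.
A3 → A5 applies, adding A5
Closure: {A2, A3, A4, A5}.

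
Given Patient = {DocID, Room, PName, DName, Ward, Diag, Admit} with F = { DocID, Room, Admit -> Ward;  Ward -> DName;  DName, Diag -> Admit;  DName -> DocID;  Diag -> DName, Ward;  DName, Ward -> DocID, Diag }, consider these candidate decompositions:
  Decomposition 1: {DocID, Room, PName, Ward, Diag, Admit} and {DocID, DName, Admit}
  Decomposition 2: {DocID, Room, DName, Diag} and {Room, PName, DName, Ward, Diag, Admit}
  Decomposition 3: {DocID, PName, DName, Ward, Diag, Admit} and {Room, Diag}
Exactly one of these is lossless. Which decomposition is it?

Decomposition 1: common = {DocID, Admit}, closure = {DocID, Admit} → lossy.
Decomposition 2: common = {Room, DName, Diag}, closure = {DocID, Room, DName, Ward, Diag, Admit} → lossless.
Decomposition 3: common = {Diag}, closure = {DocID, DName, Ward, Diag, Admit} → lossy.

Decomposition 2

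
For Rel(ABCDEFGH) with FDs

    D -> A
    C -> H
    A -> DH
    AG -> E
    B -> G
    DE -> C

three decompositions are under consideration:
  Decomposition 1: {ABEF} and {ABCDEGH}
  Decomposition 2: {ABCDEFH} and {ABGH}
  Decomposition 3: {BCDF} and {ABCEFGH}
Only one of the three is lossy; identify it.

Decomposition 3

Decomposition 1: common = {ABE}, closure = {ABCDEGH} → lossless.
Decomposition 2: common = {ABH}, closure = {ABCDEGH} → lossless.
Decomposition 3: common = {BCF}, closure = {BCFGH} → lossy.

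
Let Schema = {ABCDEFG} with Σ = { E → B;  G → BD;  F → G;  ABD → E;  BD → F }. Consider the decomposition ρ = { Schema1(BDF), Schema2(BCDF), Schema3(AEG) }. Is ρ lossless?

No

Chase test. Columns are ABCDEFG; row i has aⱼ where attribute j ∈ Schemai, else bᵢⱼ.
Initial tableau (one row per fragment):
  row 1: b11 a2 b13 a4 b15 a6 b17
  row 2: b21 a2 a3 a4 b25 a6 b27
  row 3: a1 b32 b33 b34 a5 b36 a7
Rows 1 and 2 agree on F; apply F→G and equate their G entries.
No row becomes fully distinguished — the join is lossy.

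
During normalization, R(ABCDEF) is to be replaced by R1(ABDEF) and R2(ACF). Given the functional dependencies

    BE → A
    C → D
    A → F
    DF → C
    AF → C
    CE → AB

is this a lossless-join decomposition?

Common attributes: R1 ∩ R2 = {AF}.
Closure of {AF}: AF → C applies, adding C; C → D applies, adding D. So (AF)⁺ = {ACDF}.
This closure contains every attribute of R2, so R1 ∩ R2 → R2. The join is lossless.

Yes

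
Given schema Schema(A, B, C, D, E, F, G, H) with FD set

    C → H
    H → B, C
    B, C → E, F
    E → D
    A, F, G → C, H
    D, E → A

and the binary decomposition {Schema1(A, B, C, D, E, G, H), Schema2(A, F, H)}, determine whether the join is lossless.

Common attributes: Schema1 ∩ Schema2 = {A, H}.
Closure of {A, H}: H → B, C applies, adding B, C; B, C → E, F applies, adding E, F; E → D applies, adding D. So (A, H)⁺ = {A, B, C, D, E, F, H}.
This closure contains every attribute of Schema2, so Schema1 ∩ Schema2 → Schema2. The join is lossless.

Yes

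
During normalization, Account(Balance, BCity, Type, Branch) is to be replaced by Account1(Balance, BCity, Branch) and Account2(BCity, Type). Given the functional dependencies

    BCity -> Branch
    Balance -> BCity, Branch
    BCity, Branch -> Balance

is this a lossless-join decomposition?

Common attributes: Account1 ∩ Account2 = {BCity}.
Closure of {BCity}: BCity → Branch applies, adding Branch; BCity, Branch → Balance applies, adding Balance. So (BCity)⁺ = {Balance, BCity, Branch}.
This closure contains every attribute of Account1, so Account1 ∩ Account2 → Account1. The join is lossless.

Yes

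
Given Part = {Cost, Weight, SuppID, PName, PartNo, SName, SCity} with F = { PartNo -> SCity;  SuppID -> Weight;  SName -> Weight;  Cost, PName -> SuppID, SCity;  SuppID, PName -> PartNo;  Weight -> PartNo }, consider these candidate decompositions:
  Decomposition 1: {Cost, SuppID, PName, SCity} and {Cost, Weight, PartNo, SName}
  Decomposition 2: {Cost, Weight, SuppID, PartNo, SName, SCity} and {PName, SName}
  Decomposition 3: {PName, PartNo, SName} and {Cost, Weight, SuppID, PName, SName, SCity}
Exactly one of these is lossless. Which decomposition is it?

Decomposition 1: common = {Cost}, closure = {Cost} → lossy.
Decomposition 2: common = {SName}, closure = {Weight, PartNo, SName, SCity} → lossy.
Decomposition 3: common = {PName, SName}, closure = {Weight, PName, PartNo, SName, SCity} → lossless.

Decomposition 3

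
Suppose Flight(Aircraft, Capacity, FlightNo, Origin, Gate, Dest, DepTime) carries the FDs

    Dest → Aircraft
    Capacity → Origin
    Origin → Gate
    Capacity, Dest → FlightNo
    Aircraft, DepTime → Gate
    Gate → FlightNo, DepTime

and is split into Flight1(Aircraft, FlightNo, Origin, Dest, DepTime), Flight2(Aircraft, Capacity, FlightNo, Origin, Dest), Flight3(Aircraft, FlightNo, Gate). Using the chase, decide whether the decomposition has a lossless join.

No

Chase test. Columns are Aircraft, Capacity, FlightNo, Origin, Gate, Dest, DepTime; row i has aⱼ where attribute j ∈ Flighti, else bᵢⱼ.
Initial tableau (one row per fragment):
  row 1: a1 b12 a3 a4 b15 a6 a7
  row 2: a1 a2 a3 a4 b25 a6 b27
  row 3: a1 b32 a3 b34 a5 b36 b37
Rows 1 and 2 agree on Origin; apply Origin→Gate and equate their Gate entries.
Rows 1 and 2 agree on Gate; apply Gate→FlightNo, DepTime and equate their FlightNo, DepTime entries.
No row becomes fully distinguished — the join is lossy.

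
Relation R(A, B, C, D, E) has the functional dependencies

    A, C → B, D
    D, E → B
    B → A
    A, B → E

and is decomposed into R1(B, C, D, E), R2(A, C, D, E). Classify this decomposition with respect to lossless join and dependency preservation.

lossless but not dependency-preserving

Lossless test: (C, D, E)⁺ = {A, B, C, D, E}, which contains all of one fragment — lossless.
Dependency preservation: the restricted closure of {B} across the fragments never reaches {A}, so B → A cannot be enforced without a join — not preserved.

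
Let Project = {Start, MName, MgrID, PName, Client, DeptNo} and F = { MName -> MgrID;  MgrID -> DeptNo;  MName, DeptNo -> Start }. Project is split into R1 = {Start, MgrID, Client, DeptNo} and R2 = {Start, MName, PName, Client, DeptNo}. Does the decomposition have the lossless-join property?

Common attributes: R1 ∩ R2 = {Start, Client, DeptNo}.
No dependency enlarges {Start, Client, DeptNo}, so (Start, Client, DeptNo)⁺ = {Start, Client, DeptNo}.
The closure contains neither all of R1 = {Start, MgrID, Client, DeptNo} nor all of R2 = {Start, MName, PName, Client, DeptNo}, so the common attributes are not a superkey of either fragment. The join is lossy.

No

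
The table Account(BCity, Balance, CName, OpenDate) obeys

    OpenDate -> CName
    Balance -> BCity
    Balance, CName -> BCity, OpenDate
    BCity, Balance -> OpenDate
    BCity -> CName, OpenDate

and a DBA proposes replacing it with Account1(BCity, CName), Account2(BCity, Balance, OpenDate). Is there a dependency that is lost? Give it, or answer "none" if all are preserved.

Check OpenDate → CName: no single fragment contains all of {CName, OpenDate}, and the restricted closure of {OpenDate} across the fragments never reaches {CName}.
Balance → BCity is preserved.
Balance, CName → BCity, OpenDate is preserved.
BCity, Balance → OpenDate is preserved.
BCity → CName, OpenDate is preserved.

OpenDate -> CName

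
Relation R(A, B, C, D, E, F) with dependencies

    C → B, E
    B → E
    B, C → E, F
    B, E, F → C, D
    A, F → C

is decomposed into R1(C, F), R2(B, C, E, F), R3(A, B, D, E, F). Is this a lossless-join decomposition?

Yes

Chase test. Columns are A, B, C, D, E, F; row i has aⱼ where attribute j ∈ Ri, else bᵢⱼ.
Initial tableau (one row per fragment):
  row 1: b11 b12 a3 b14 b15 a6
  row 2: b21 a2 a3 b24 a5 a6
  row 3: a1 a2 b33 a4 a5 a6
Rows 1 and 2 agree on C; apply C→B, E and equate their B, E entries.
Rows 1 and 2 agree on B, E, F; apply B, E, F→C, D and equate their C, D entries.
Rows 1 and 3 agree on B, E, F; apply B, E, F→C, D and equate their C, D entries.
Row 3 is now all distinguished symbols — the join is lossless.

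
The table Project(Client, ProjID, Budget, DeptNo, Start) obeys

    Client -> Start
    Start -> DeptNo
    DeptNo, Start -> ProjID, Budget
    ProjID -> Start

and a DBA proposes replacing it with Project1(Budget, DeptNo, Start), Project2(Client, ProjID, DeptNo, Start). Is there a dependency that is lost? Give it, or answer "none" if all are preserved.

Client → Start lies within Project2.
Start → DeptNo lies within Project1.
DeptNo, Start → ProjID, Budget: restricted closure across fragments reaches ProjID, Budget.
ProjID → Start lies within Project2.
Every dependency is enforceable on the fragments, so the decomposition is dependency-preserving.

none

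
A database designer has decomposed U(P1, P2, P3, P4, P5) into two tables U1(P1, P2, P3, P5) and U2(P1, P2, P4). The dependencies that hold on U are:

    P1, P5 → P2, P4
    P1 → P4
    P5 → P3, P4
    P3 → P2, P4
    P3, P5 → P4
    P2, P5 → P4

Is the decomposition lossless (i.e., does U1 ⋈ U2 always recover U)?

Common attributes: U1 ∩ U2 = {P1, P2}.
Closure of {P1, P2}: P1 → P4 applies, adding P4. So (P1, P2)⁺ = {P1, P2, P4}.
This closure contains every attribute of U2, so U1 ∩ U2 → U2. The join is lossless.

Yes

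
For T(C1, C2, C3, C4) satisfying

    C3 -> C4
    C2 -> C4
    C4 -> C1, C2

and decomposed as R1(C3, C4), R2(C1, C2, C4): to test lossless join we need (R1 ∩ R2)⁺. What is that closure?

R1 ∩ R2 = {C4}.
C4 → C1, C2 applies, adding C1, C2
Closure: {C1, C2, C4}.

C1, C2, C4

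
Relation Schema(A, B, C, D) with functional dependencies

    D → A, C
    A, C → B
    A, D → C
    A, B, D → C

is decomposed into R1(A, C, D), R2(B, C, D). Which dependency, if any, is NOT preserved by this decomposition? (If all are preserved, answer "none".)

A, C → B

Check A, C → B: no single fragment contains all of {A, B, C}, and the restricted closure of {A, C} across the fragments never reaches {B}.
D → A, C is preserved.
A, D → C is preserved.
A, B, D → C is preserved.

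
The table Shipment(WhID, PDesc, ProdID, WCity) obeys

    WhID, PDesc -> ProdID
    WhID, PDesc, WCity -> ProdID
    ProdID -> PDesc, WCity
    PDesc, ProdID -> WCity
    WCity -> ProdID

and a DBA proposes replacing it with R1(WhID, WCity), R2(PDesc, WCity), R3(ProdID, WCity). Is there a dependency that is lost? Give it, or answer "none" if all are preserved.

WhID, PDesc -> ProdID

Check WhID, PDesc → ProdID: no single fragment contains all of {WhID, PDesc, ProdID}, and the restricted closure of {WhID, PDesc} across the fragments never reaches {ProdID}.
WhID, PDesc, WCity → ProdID is preserved.
ProdID → PDesc, WCity is preserved.
PDesc, ProdID → WCity is preserved.
WCity → ProdID is preserved.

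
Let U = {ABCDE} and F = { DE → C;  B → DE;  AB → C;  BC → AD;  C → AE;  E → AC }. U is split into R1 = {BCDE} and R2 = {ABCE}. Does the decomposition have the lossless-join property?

Common attributes: R1 ∩ R2 = {BCE}.
Closure of {BCE}: B → DE applies, adding D; BC → AD applies, adding A. So (BCE)⁺ = {ABCDE}.
This closure contains every attribute of R1, so R1 ∩ R2 → R1. The join is lossless.

Yes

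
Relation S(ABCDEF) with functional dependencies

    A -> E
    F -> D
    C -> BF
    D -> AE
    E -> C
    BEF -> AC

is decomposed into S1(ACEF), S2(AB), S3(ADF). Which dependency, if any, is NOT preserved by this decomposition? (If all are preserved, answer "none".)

none

A → E lies within S1.
F → D lies within S3.
C → BF: restricted closure across fragments reaches BF.
D → AE: restricted closure across fragments reaches AE.
E → C lies within S1.
BEF → AC: restricted closure across fragments reaches AC.
Every dependency is enforceable on the fragments, so the decomposition is dependency-preserving.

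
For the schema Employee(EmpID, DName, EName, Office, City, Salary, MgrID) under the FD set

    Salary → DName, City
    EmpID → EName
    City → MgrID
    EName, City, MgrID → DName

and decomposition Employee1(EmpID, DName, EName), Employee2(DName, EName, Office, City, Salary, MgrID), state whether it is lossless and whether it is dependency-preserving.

Lossless test: (DName, EName)⁺ = {DName, EName}, which is a superkey of neither fragment — lossy.
Dependency preservation: every FD's attributes lie within a single fragment, so each can be enforced locally — preserved.

lossy but dependency-preserving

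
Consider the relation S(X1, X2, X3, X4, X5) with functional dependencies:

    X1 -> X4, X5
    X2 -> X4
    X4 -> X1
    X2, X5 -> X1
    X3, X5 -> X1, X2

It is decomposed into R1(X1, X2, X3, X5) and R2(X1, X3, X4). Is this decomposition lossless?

Common attributes: R1 ∩ R2 = {X1, X3}.
Closure of {X1, X3}: X1 → X4, X5 applies, adding X4, X5; X3, X5 → X1, X2 applies, adding X2. So (X1, X3)⁺ = {X1, X2, X3, X4, X5}.
This closure contains every attribute of R1, so R1 ∩ R2 → R1. The join is lossless.

Yes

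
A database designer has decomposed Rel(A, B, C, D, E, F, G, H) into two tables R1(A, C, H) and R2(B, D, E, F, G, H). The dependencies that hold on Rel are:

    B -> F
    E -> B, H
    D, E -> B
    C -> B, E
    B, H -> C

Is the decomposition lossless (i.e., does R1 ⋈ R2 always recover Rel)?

Common attributes: R1 ∩ R2 = {H}.
No dependency enlarges {H}, so (H)⁺ = {H}.
The closure contains neither all of R1 = {A, C, H} nor all of R2 = {B, D, E, F, G, H}, so the common attributes are not a superkey of either fragment. The join is lossy.

No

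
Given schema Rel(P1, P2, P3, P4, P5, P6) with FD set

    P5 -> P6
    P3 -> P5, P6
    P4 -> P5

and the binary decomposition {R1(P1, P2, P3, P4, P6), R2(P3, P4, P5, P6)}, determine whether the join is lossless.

Yes

Common attributes: R1 ∩ R2 = {P3, P4, P6}.
Closure of {P3, P4, P6}: P3 → P5, P6 applies, adding P5. So (P3, P4, P6)⁺ = {P3, P4, P5, P6}.
This closure contains every attribute of R2, so R1 ∩ R2 → R2. The join is lossless.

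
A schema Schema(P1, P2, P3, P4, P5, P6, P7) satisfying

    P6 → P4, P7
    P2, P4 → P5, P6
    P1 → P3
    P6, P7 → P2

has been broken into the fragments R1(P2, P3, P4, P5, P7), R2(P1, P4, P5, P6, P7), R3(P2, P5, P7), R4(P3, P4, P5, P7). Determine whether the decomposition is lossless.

Chase test. Columns are P1, P2, P3, P4, P5, P6, P7; row i has aⱼ where attribute j ∈ Ri, else bᵢⱼ.
Initial tableau (one row per fragment):
  row 1: b11 a2 a3 a4 a5 b16 a7
  row 2: a1 b22 b23 a4 a5 a6 a7
  row 3: b31 a2 b33 b34 a5 b36 a7
  row 4: b41 b42 a3 a4 a5 b46 a7
No row becomes fully distinguished — the join is lossy.

No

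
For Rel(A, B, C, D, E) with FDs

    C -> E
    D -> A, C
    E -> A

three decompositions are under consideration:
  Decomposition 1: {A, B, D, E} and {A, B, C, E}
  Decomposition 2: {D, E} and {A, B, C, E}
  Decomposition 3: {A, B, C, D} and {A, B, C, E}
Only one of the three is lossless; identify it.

Decomposition 3

Decomposition 1: common = {A, B, E}, closure = {A, B, E} → lossy.
Decomposition 2: common = {E}, closure = {A, E} → lossy.
Decomposition 3: common = {A, B, C}, closure = {A, B, C, E} → lossless.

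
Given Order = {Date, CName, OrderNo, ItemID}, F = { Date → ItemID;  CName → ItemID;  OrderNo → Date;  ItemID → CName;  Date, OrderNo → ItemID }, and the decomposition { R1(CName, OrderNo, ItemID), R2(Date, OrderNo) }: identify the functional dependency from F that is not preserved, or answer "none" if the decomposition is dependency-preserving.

Date → ItemID

Check Date → ItemID: no single fragment contains all of {Date, ItemID}, and the restricted closure of {Date} across the fragments never reaches {ItemID}.
CName → ItemID is preserved.
OrderNo → Date is preserved.
ItemID → CName is preserved.
Date, OrderNo → ItemID is preserved.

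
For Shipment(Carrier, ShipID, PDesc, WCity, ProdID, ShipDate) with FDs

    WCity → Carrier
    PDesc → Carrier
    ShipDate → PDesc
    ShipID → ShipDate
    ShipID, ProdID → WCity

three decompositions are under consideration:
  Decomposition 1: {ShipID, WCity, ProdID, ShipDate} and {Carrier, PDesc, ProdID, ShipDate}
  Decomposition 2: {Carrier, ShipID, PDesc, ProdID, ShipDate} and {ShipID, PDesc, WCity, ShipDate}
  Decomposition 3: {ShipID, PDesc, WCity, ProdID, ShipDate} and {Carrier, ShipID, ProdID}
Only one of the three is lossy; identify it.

Decomposition 1: common = {ProdID, ShipDate}, closure = {Carrier, PDesc, ProdID, ShipDate} → lossless.
Decomposition 2: common = {ShipID, PDesc, ShipDate}, closure = {Carrier, ShipID, PDesc, ShipDate} → lossy.
Decomposition 3: common = {ShipID, ProdID}, closure = {Carrier, ShipID, PDesc, WCity, ProdID, ShipDate} → lossless.

Decomposition 2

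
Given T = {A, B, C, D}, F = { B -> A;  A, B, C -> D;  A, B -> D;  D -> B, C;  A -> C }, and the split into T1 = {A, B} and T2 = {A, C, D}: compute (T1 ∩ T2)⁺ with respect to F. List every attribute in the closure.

A, C

T1 ∩ T2 = {A}.
A → C applies, adding C
Closure: {A, C}.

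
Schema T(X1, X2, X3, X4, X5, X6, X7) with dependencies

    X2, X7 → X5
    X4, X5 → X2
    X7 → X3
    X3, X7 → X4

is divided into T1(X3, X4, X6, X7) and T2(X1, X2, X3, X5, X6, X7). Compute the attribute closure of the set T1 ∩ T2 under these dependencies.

X3, X4, X6, X7

T1 ∩ T2 = {X3, X6, X7}.
X3, X7 → X4 applies, adding X4
Closure: {X3, X4, X6, X7}.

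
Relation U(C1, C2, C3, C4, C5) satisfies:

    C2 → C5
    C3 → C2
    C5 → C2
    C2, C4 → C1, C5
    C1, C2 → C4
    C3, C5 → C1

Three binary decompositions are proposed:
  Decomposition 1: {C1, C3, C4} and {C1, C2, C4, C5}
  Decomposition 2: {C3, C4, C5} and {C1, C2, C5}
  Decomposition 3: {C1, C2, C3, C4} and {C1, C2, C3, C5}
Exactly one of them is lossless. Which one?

Decomposition 3

Decomposition 1: common = {C1, C4}, closure = {C1, C4} → lossy.
Decomposition 2: common = {C5}, closure = {C2, C5} → lossy.
Decomposition 3: common = {C1, C2, C3}, closure = {C1, C2, C3, C4, C5} → lossless.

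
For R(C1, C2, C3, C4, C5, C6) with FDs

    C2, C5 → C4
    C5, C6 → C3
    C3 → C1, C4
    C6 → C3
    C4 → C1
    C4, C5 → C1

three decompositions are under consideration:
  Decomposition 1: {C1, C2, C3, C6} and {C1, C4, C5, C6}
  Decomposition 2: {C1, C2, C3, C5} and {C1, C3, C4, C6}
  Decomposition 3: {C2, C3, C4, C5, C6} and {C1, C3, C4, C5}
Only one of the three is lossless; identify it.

Decomposition 3

Decomposition 1: common = {C1, C6}, closure = {C1, C3, C4, C6} → lossy.
Decomposition 2: common = {C1, C3}, closure = {C1, C3, C4} → lossy.
Decomposition 3: common = {C3, C4, C5}, closure = {C1, C3, C4, C5} → lossless.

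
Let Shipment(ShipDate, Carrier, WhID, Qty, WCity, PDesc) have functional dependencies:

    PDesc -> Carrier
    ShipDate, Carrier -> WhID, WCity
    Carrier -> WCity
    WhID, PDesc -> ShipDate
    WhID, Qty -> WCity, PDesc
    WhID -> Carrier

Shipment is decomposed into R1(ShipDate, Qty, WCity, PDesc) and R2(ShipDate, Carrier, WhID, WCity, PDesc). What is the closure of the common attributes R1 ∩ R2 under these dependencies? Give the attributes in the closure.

ShipDate, Carrier, WhID, WCity, PDesc

R1 ∩ R2 = {ShipDate, WCity, PDesc}.
PDesc → Carrier applies, adding Carrier
ShipDate, Carrier → WhID, WCity applies, adding WhID
Closure: {ShipDate, Carrier, WhID, WCity, PDesc}.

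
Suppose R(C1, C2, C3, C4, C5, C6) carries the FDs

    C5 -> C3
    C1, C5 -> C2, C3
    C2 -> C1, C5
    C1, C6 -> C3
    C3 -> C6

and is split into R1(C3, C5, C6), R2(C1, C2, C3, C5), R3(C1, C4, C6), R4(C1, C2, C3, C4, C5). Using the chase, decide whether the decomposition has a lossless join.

Yes

Chase test. Columns are C1, C2, C3, C4, C5, C6; row i has aⱼ where attribute j ∈ Ri, else bᵢⱼ.
Initial tableau (one row per fragment):
  row 1: b11 b12 a3 b14 a5 a6
  row 2: a1 a2 a3 b24 a5 b26
  row 3: a1 b32 b33 a4 b35 a6
  row 4: a1 a2 a3 a4 a5 b46
Rows 1 and 2 agree on C3; apply C3→C6 and equate their C6 entries.
Rows 1 and 4 agree on C3; apply C3→C6 and equate their C6 entries.
Rows 2 and 3 agree on C1, C6; apply C1, C6→C3 and equate their C3 entries.
Row 4 is now all distinguished symbols — the join is lossless.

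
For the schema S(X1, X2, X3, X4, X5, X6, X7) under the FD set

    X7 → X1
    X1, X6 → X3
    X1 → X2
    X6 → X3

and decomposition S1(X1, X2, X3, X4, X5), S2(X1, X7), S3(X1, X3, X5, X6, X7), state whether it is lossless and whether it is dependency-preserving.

Lossless test (chase): Rows 1 and 2 agree on X1; apply X1→X2 and equate their X2 entries. Rows 1 and 3 agree on X1; apply X1→X2 and equate their X2 entries. No row becomes fully distinguished — the join is lossy.
Dependency preservation: every FD's attributes lie within a single fragment, so each can be enforced locally — preserved.

lossy but dependency-preserving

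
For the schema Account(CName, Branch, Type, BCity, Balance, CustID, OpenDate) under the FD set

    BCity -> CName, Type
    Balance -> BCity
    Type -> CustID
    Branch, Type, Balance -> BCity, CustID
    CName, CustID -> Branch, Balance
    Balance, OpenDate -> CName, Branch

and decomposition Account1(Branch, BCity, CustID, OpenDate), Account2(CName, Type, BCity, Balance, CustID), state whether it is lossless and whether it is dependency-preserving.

Lossless test: (BCity, CustID)⁺ = {CName, Branch, Type, BCity, Balance, CustID}, which contains all of one fragment — lossless.
Dependency preservation: Branch, Type, Balance → BCity, CustID; CName, CustID → Branch, Balance; Balance, OpenDate → CName, Branch are not contained in any single fragment, but the restricted closure of each left-hand side across the fragments still reaches the right-hand side; the remaining FDs each lie inside some fragment. All dependencies are preserved.

lossless and dependency-preserving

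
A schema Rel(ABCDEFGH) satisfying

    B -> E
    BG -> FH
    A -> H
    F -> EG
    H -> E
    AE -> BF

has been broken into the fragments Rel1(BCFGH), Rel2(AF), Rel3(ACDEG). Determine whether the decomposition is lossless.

No

Chase test. Columns are ABCDEFGH; row i has aⱼ where attribute j ∈ Reli, else bᵢⱼ.
Initial tableau (one row per fragment):
  row 1: b11 a2 a3 b14 b15 a6 a7 a8
  row 2: a1 b22 b23 b24 b25 a6 b27 b28
  row 3: a1 b32 a3 a4 a5 b36 a7 b38
Rows 2 and 3 agree on A; apply A→H and equate their H entries.
Rows 1 and 2 agree on F; apply F→EG and equate their EG entries.
Rows 2 and 3 agree on H; apply H→E and equate their E entries.
Rows 2 and 3 agree on AE; apply AE→BF and equate their BF entries.
No row becomes fully distinguished — the join is lossy.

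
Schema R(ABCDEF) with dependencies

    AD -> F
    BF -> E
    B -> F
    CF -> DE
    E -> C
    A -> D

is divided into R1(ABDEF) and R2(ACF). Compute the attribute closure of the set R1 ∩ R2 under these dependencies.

ADF

R1 ∩ R2 = {AF}.
A → D applies, adding D
Closure: {ADF}.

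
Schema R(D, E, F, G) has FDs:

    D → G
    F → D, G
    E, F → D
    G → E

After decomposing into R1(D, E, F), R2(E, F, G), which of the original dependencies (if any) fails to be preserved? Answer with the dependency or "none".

Check D → G: no single fragment contains all of {D, G}, and the restricted closure of {D} across the fragments never reaches {G}.
F → D, G is preserved.
E, F → D is preserved.
G → E is preserved.

D → G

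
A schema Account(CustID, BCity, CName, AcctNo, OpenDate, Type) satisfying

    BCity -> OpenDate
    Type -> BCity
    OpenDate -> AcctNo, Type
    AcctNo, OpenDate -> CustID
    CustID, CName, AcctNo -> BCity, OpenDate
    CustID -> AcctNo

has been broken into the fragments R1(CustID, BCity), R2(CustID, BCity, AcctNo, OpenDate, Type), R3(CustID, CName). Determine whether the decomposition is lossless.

No

Chase test. Columns are CustID, BCity, CName, AcctNo, OpenDate, Type; row i has aⱼ where attribute j ∈ Ri, else bᵢⱼ.
Initial tableau (one row per fragment):
  row 1: a1 a2 b13 b14 b15 b16
  row 2: a1 a2 b23 a4 a5 a6
  row 3: a1 b32 a3 b34 b35 b36
Rows 1 and 2 agree on BCity; apply BCity→OpenDate and equate their OpenDate entries.
Rows 1 and 2 agree on OpenDate; apply OpenDate→AcctNo, Type and equate their AcctNo, Type entries.
Rows 1 and 3 agree on CustID; apply CustID→AcctNo and equate their AcctNo entries.
No row becomes fully distinguished — the join is lossy.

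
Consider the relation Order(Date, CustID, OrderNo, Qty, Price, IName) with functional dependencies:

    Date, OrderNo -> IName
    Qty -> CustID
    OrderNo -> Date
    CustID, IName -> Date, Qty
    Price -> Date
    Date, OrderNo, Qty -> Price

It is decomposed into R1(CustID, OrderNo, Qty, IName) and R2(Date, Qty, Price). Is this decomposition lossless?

No

Common attributes: R1 ∩ R2 = {Qty}.
Closure of {Qty}: Qty → CustID applies, adding CustID. So (Qty)⁺ = {CustID, Qty}.
The closure contains neither all of R1 = {CustID, OrderNo, Qty, IName} nor all of R2 = {Date, Qty, Price}, so the common attributes are not a superkey of either fragment. The join is lossy.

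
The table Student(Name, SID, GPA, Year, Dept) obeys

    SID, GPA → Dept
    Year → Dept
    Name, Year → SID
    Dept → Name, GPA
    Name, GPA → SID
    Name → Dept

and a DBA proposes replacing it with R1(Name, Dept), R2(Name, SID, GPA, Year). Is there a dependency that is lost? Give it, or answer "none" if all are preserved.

none

SID, GPA → Dept: restricted closure across fragments reaches Dept.
Year → Dept: restricted closure across fragments reaches Dept.
Name, Year → SID lies within R2.
Dept → Name, GPA: restricted closure across fragments reaches Name, GPA.
Name, GPA → SID lies within R2.
Name → Dept lies within R1.
Every dependency is enforceable on the fragments, so the decomposition is dependency-preserving.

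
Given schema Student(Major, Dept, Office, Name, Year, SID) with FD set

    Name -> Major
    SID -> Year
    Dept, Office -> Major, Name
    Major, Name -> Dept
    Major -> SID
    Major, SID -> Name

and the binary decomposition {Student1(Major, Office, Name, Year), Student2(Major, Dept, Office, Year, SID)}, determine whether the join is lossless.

Yes

Common attributes: Student1 ∩ Student2 = {Major, Office, Year}.
Closure of {Major, Office, Year}: Major → SID applies, adding SID; Major, SID → Name applies, adding Name; Major, Name → Dept applies, adding Dept. So (Major, Office, Year)⁺ = {Major, Dept, Office, Name, Year, SID}.
This closure contains every attribute of Student1, so Student1 ∩ Student2 → Student1. The join is lossless.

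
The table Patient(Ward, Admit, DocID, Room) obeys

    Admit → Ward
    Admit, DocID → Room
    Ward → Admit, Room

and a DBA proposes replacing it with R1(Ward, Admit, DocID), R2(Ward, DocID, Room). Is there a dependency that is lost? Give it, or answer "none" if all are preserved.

none

Admit → Ward lies within R1.
Admit, DocID → Room: restricted closure across fragments reaches Room.
Ward → Admit, Room: restricted closure across fragments reaches Admit, Room.
Every dependency is enforceable on the fragments, so the decomposition is dependency-preserving.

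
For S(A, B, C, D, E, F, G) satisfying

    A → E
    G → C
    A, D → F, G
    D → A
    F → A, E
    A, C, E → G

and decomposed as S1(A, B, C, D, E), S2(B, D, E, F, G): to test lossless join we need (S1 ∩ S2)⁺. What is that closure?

A, B, C, D, E, F, G

S1 ∩ S2 = {B, D, E}.
D → A applies, adding A
A, D → F, G applies, adding F, G
G → C applies, adding C
Closure: {A, B, C, D, E, F, G}.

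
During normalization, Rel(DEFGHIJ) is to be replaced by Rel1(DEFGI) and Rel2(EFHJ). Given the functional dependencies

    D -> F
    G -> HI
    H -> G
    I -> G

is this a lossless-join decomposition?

Common attributes: Rel1 ∩ Rel2 = {EF}.
No dependency enlarges {EF}, so (EF)⁺ = {EF}.
The closure contains neither all of Rel1 = {DEFGI} nor all of Rel2 = {EFHJ}, so the common attributes are not a superkey of either fragment. The join is lossy.

No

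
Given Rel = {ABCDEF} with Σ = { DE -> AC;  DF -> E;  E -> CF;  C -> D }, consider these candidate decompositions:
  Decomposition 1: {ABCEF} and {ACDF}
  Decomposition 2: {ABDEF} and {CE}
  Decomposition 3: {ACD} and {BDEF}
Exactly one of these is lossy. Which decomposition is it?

Decomposition 1: common = {ACF}, closure = {ACDEF} → lossless.
Decomposition 2: common = {E}, closure = {ACDEF} → lossless.
Decomposition 3: common = {D}, closure = {D} → lossy.

Decomposition 3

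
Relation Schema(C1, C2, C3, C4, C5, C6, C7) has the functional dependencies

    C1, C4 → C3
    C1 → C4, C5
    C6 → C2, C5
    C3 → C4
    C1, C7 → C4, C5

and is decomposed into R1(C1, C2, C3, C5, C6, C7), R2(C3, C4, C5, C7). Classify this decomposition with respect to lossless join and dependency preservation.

lossless and dependency-preserving

Lossless test: (C3, C5, C7)⁺ = {C3, C4, C5, C7}, which contains all of one fragment — lossless.
Dependency preservation: C1, C4 → C3; C1 → C4, C5; C1, C7 → C4, C5 are not contained in any single fragment, but the restricted closure of each left-hand side across the fragments still reaches the right-hand side; the remaining FDs each lie inside some fragment. All dependencies are preserved.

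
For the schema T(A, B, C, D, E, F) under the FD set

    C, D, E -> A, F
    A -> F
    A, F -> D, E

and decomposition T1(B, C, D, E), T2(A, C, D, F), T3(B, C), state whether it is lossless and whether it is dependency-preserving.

Lossless test (chase): applying each FD to every pair of rows produces no changes in the tableau, so no row becomes fully distinguished — the join is lossy.
Dependency preservation: the restricted closure of {C, D, E} across the fragments never reaches {A, F}, so C, D, E → A, F cannot be enforced without a join — not preserved.

lossy and not dependency-preserving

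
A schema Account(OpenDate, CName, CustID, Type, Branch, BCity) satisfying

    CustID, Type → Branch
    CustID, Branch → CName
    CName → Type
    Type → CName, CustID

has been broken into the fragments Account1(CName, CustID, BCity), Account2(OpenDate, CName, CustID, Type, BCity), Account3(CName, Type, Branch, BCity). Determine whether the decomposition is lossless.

Chase test. Columns are OpenDate, CName, CustID, Type, Branch, BCity; row i has aⱼ where attribute j ∈ Accounti, else bᵢⱼ.
Initial tableau (one row per fragment):
  row 1: b11 a2 a3 b14 b15 a6
  row 2: a1 a2 a3 a4 b25 a6
  row 3: b31 a2 b33 a4 a5 a6
Rows 1 and 2 agree on CName; apply CName→Type and equate their Type entries.
Rows 1 and 3 agree on Type; apply Type→CName, CustID and equate their CName, CustID entries.
Rows 1 and 2 agree on CustID, Type; apply CustID, Type→Branch and equate their Branch entries.
Rows 1 and 3 agree on CustID, Type; apply CustID, Type→Branch and equate their Branch entries.
Row 2 is now all distinguished symbols — the join is lossless.

Yes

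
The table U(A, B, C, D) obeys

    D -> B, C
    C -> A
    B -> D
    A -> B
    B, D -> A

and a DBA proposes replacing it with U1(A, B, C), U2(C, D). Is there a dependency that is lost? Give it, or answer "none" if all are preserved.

none

D → B, C: restricted closure across fragments reaches B, C.
C → A lies within U1.
B → D: restricted closure across fragments reaches D.
A → B lies within U1.
B, D → A: restricted closure across fragments reaches A.
Every dependency is enforceable on the fragments, so the decomposition is dependency-preserving.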